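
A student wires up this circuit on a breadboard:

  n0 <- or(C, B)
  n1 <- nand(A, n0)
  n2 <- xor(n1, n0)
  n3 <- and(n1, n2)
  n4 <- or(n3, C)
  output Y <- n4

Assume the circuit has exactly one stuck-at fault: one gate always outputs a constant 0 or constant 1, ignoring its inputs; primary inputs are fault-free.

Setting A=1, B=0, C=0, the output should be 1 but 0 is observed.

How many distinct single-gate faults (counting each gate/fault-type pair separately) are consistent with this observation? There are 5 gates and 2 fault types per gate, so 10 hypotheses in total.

5

Fault-free: n0=0, n1=1, n2=1, n3=1, n4=1 → 1. Observed 0.
  n0 stuck-at-0: output 1 ✗
  n0 stuck-at-1: output 0 ✓
  n1 stuck-at-0: output 0 ✓
  n1 stuck-at-1: output 1 ✗
  n2 stuck-at-0: output 0 ✓
  n2 stuck-at-1: output 1 ✗
  n3 stuck-at-0: output 0 ✓
  n3 stuck-at-1: output 1 ✗
  n4 stuck-at-0: output 0 ✓
  n4 stuck-at-1: output 1 ✗
Consistent faults: {n0 stuck-at-1, n1 stuck-at-0, n2 stuck-at-0, n3 stuck-at-0, n4 stuck-at-0} — 5 in all.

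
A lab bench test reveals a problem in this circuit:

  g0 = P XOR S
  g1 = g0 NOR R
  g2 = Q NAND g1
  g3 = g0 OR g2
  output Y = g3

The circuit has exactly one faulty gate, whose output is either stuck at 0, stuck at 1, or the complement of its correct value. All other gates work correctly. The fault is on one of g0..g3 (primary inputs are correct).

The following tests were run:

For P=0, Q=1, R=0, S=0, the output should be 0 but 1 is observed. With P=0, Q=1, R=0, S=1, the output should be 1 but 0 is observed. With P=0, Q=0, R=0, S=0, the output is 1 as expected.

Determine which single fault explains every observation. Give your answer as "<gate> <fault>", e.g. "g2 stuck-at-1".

g0 inverted output

Fault-free values for test 1 (P=0, Q=1, R=0, S=0): g0=0, g1=1, g2=0, g3=0, giving Y=0. Observed 1.
Test 1: faults giving observed 1 are {g0 stuck-at-1, g0 inverted output, g1 stuck-at-0, g1 inverted output, g2 stuck-at-1, g2 inverted output, g3 stuck-at-1, g3 inverted output}.
Test 2 (P=0, Q=1, R=0, S=1): fault-free g0=1, g1=0, g2=1, g3=1 → 1; observed 0. Eliminates g0 stuck-at-1, g1 stuck-at-0, g1 inverted output, g2 stuck-at-1, g2 inverted output, g3 stuck-at-1.
Test 3 (P=0, Q=0, R=0, S=0): fault-free g0=0, g1=1, g2=1, g3=1 → 1; observed 1. Eliminates g3 inverted output.
Only g0 inverted output is consistent with every test.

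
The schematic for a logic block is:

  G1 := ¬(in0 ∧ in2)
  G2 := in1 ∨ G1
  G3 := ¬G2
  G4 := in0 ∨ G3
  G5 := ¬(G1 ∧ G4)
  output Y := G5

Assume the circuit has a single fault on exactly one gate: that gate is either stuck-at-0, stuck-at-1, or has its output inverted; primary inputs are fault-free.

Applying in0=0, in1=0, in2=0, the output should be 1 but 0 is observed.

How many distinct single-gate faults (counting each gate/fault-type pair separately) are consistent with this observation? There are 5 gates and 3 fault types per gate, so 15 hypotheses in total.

8

Fault-free: G1=1, G2=1, G3=0, G4=0, G5=1 → 1. Observed 0.
  G1: none of the 3 fault types match ✗
  G2: stuck-at-0, inverted output ✓; others ✗
  G3: stuck-at-1, inverted output ✓; others ✗
  G4: stuck-at-1, inverted output ✓; others ✗
  G5: stuck-at-0, inverted output ✓; others ✗
Consistent faults: {G2 stuck-at-0, G2 inverted output, G3 stuck-at-1, G3 inverted output, G4 stuck-at-1, G4 inverted output, G5 stuck-at-0, G5 inverted output} — 8 in all.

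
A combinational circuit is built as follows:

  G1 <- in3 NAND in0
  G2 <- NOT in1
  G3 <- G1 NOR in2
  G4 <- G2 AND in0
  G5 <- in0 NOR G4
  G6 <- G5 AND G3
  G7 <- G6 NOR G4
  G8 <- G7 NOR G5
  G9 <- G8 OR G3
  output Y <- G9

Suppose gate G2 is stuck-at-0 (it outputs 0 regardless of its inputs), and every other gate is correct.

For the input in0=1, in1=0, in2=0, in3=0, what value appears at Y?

Propagate with G2 forced: G1=1, G2=0 [stuck-at-0], G3=0, G4=0, G5=0, G6=0, G7=1, G8=0, G9=0.
So Y = 0. (Without the fault it would be 1.)

0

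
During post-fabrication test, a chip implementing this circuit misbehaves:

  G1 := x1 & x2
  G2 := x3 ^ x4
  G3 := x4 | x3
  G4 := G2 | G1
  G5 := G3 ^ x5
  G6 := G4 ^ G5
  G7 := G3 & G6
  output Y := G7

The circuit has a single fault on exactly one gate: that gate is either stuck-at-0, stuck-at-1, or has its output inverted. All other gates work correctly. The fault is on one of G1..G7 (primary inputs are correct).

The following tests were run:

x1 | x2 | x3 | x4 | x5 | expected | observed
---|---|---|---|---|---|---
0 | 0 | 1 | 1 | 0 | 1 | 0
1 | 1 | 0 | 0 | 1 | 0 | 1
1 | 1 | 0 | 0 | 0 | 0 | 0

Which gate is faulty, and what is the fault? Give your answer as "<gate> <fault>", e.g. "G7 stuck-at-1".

Fault-free values for test 1 (x1=0, x2=0, x3=1, x4=1, x5=0): G1=0, G2=0, G3=1, G4=0, G5=1, G6=1, G7=1, giving Y=1. Observed 0.
Test 1: faults giving observed 0 are {G1 stuck-at-1, G1 inverted output, G2 stuck-at-1, G2 inverted output, G3 stuck-at-0, G3 inverted output, G4 stuck-at-1, G4 inverted output, G5 stuck-at-0, G5 inverted output, G6 stuck-at-0, G6 inverted output, G7 stuck-at-0, G7 inverted output}.
Test 2 (x1=1, x2=1, x3=0, x4=0, x5=1): fault-free G1=1, G2=0, G3=0, G4=1, G5=1, G6=0, G7=0 → 0; observed 1. Eliminates G1 stuck-at-1, G1 inverted output, G2 stuck-at-1, G2 inverted output, G3 stuck-at-0, G4 stuck-at-1, G4 inverted output, G5 stuck-at-0, G5 inverted output, G6 stuck-at-0, G6 inverted output, G7 stuck-at-0.
Test 3 (x1=1, x2=1, x3=0, x4=0, x5=0): fault-free G1=1, G2=0, G3=0, G4=1, G5=0, G6=1, G7=0 → 0; observed 0. Eliminates G7 inverted output.
Only G3 inverted output is consistent with every test.

G3 inverted output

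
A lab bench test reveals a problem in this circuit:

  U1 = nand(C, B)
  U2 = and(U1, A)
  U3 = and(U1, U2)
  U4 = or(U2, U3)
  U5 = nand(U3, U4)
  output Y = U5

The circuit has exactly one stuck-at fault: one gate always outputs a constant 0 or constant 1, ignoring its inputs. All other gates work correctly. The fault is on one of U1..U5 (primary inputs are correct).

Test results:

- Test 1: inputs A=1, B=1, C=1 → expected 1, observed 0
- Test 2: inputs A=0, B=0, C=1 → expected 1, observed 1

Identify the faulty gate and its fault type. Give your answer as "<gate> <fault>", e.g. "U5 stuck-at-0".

Fault-free values for test 1 (A=1, B=1, C=1): U1=0, U2=0, U3=0, U4=0, U5=1, giving Y=1. Observed 0.
Test 1: faults giving observed 0 are {U1 stuck-at-1, U3 stuck-at-1, U5 stuck-at-0}.
Test 2 (A=0, B=0, C=1): fault-free U1=1, U2=0, U3=0, U4=0, U5=1 → 1; observed 1. Eliminates U3 stuck-at-1, U5 stuck-at-0.
Only U1 stuck-at-1 is consistent with every test.

U1 stuck-at-1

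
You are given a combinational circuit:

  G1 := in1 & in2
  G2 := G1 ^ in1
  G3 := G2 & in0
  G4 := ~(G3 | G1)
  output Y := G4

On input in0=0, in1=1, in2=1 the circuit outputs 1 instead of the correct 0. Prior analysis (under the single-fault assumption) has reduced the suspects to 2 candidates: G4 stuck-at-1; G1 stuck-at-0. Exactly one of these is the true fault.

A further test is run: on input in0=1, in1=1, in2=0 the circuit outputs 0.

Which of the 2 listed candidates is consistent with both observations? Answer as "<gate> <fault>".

G1 stuck-at-0

Evaluate each candidate on input in0=1, in1=1, in2=0:
  G4 stuck-at-1: G1=0, G2=1, G3=1, G4=1 [stuck-at-1] → 1 — eliminated
  G1 stuck-at-0: G1=0 [stuck-at-0], G2=1, G3=1, G4=0 → 0 — matches
Only G1 stuck-at-0 reproduces the observed 0.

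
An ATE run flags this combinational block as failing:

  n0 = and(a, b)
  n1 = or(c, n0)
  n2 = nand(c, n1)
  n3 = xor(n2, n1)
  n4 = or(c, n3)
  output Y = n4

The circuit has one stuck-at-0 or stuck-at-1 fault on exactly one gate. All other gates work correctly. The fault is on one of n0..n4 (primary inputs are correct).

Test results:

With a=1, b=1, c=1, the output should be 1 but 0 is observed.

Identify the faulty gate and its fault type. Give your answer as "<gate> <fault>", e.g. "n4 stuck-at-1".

Fault-free values for test 1 (a=1, b=1, c=1): n0=1, n1=1, n2=0, n3=1, n4=1, giving Y=1. Observed 0.
Test 1: faults giving observed 0 are {n4 stuck-at-0}.
Only n4 stuck-at-0 is consistent with every test.

n4 stuck-at-0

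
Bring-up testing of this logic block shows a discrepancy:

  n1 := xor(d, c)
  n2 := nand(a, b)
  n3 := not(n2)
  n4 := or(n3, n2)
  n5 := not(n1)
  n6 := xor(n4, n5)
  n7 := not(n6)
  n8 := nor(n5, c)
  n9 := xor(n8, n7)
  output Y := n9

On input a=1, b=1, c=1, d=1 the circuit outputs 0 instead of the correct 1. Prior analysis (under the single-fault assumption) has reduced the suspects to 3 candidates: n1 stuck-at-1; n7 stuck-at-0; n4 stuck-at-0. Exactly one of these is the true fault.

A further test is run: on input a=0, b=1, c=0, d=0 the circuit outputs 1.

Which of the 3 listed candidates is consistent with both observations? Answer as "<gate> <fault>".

n1 stuck-at-1

Evaluate each candidate on input a=0, b=1, c=0, d=0:
  n1 stuck-at-1: n1=1 [stuck-at-1], n2=1, n3=0, n4=1, n5=0, n6=1, n7=0, n8=1, n9=1 → 1 — matches
  n7 stuck-at-0: n1=0, n2=1, n3=0, n4=1, n5=1, n6=0, n7=0 [stuck-at-0], n8=0, n9=0 → 0 — eliminated
  n4 stuck-at-0: n1=0, n2=1, n3=0, n4=0 [stuck-at-0], n5=1, n6=1, n7=0, n8=0, n9=0 → 0 — eliminated
Only n1 stuck-at-1 reproduces the observed 1.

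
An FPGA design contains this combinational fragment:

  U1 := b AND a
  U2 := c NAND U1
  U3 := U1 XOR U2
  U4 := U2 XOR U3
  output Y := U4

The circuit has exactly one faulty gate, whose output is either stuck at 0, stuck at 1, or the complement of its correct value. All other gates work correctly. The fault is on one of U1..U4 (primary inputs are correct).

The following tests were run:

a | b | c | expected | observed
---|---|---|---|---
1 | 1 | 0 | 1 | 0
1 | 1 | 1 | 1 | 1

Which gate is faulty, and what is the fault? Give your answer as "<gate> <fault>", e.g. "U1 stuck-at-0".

U3 stuck-at-1

Fault-free values for test 1 (a=1, b=1, c=0): U1=1, U2=1, U3=0, U4=1, giving Y=1. Observed 0.
Test 1: faults giving observed 0 are {U1 stuck-at-0, U1 inverted output, U3 stuck-at-1, U3 inverted output, U4 stuck-at-0, U4 inverted output}.
Test 2 (a=1, b=1, c=1): fault-free U1=1, U2=0, U3=1, U4=1 → 1; observed 1. Eliminates U1 stuck-at-0, U1 inverted output, U3 inverted output, U4 stuck-at-0, U4 inverted output.
Only U3 stuck-at-1 is consistent with every test.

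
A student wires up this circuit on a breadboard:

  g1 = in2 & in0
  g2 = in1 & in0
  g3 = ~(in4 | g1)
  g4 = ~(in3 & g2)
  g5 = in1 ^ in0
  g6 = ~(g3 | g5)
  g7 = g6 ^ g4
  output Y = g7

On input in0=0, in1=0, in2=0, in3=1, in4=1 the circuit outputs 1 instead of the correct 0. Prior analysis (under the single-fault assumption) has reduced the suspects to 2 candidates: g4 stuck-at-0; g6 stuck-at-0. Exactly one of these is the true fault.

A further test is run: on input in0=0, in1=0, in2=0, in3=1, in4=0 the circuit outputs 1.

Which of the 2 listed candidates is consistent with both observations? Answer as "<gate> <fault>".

Evaluate each candidate on input in0=0, in1=0, in2=0, in3=1, in4=0:
  g4 stuck-at-0: g1=0, g2=0, g3=1, g4=0 [stuck-at-0], g5=0, g6=0, g7=0 → 0 — eliminated
  g6 stuck-at-0: g1=0, g2=0, g3=1, g4=1, g5=0, g6=0 [stuck-at-0], g7=1 → 1 — matches
Only g6 stuck-at-0 reproduces the observed 1.

g6 stuck-at-0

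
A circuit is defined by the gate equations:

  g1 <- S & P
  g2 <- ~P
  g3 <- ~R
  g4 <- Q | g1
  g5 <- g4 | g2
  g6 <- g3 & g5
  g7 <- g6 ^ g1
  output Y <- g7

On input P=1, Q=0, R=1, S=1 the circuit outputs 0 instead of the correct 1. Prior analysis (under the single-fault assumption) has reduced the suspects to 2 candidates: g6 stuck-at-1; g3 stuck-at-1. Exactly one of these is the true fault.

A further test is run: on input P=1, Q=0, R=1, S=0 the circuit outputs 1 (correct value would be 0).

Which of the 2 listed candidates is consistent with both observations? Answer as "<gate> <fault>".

Evaluate each candidate on input P=1, Q=0, R=1, S=0:
  g6 stuck-at-1: g1=0, g2=0, g3=0, g4=0, g5=0, g6=1 [stuck-at-1], g7=1 → 1 — matches
  g3 stuck-at-1: g1=0, g2=0, g3=1 [stuck-at-1], g4=0, g5=0, g6=0, g7=0 → 0 — eliminated
Only g6 stuck-at-1 reproduces the observed 1.

g6 stuck-at-1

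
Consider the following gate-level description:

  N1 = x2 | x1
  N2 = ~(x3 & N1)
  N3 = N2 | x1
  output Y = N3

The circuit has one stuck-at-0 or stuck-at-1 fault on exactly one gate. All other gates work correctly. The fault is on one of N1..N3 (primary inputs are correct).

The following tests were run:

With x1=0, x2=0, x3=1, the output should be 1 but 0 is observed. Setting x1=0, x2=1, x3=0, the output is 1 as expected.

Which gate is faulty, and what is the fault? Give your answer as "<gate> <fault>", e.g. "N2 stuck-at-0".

N1 stuck-at-1

Fault-free values for test 1 (x1=0, x2=0, x3=1): N1=0, N2=1, N3=1, giving Y=1. Observed 0.
Test 1: faults giving observed 0 are {N1 stuck-at-1, N2 stuck-at-0, N3 stuck-at-0}.
Test 2 (x1=0, x2=1, x3=0): fault-free N1=1, N2=1, N3=1 → 1; observed 1. Eliminates N2 stuck-at-0, N3 stuck-at-0.
Only N1 stuck-at-1 is consistent with every test.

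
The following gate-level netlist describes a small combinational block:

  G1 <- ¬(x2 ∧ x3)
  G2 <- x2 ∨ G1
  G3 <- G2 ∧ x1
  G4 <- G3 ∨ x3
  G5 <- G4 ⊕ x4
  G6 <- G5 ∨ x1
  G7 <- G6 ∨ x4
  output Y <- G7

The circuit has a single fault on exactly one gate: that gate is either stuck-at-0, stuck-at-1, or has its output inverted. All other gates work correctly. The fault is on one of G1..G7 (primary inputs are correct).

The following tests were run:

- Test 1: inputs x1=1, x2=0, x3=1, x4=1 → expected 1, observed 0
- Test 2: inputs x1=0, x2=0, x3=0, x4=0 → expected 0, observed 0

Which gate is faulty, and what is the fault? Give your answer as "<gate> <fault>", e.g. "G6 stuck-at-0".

G7 stuck-at-0

Fault-free values for test 1 (x1=1, x2=0, x3=1, x4=1): G1=1, G2=1, G3=1, G4=1, G5=0, G6=1, G7=1, giving Y=1. Observed 0.
Test 1: faults giving observed 0 are {G7 stuck-at-0, G7 inverted output}.
Test 2 (x1=0, x2=0, x3=0, x4=0): fault-free G1=1, G2=1, G3=0, G4=0, G5=0, G6=0, G7=0 → 0; observed 0. Eliminates G7 inverted output.
Only G7 stuck-at-0 is consistent with every test.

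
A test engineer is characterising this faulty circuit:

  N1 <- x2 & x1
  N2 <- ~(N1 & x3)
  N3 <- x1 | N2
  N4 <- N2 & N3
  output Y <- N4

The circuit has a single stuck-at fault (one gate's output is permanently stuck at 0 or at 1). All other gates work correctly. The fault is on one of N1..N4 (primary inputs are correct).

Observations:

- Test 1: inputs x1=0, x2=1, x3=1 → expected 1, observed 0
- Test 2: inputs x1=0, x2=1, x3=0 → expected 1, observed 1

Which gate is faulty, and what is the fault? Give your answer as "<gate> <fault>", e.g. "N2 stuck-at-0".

Fault-free values for test 1 (x1=0, x2=1, x3=1): N1=0, N2=1, N3=1, N4=1, giving Y=1. Observed 0.
Test 1: faults giving observed 0 are {N1 stuck-at-1, N2 stuck-at-0, N3 stuck-at-0, N4 stuck-at-0}.
Test 2 (x1=0, x2=1, x3=0): fault-free N1=0, N2=1, N3=1, N4=1 → 1; observed 1. Eliminates N2 stuck-at-0, N3 stuck-at-0, N4 stuck-at-0.
Only N1 stuck-at-1 is consistent with every test.

N1 stuck-at-1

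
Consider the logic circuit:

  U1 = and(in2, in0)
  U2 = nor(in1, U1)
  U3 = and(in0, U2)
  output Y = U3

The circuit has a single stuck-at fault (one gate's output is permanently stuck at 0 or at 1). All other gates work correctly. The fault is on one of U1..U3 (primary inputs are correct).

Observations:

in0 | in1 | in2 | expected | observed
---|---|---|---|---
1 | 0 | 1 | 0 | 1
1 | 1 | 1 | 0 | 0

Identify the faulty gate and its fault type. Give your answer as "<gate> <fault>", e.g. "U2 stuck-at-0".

Fault-free values for test 1 (in0=1, in1=0, in2=1): U1=1, U2=0, U3=0, giving Y=0. Observed 1.
Test 1: faults giving observed 1 are {U1 stuck-at-0, U2 stuck-at-1, U3 stuck-at-1}.
Test 2 (in0=1, in1=1, in2=1): fault-free U1=1, U2=0, U3=0 → 0; observed 0. Eliminates U2 stuck-at-1, U3 stuck-at-1.
Only U1 stuck-at-0 is consistent with every test.

U1 stuck-at-0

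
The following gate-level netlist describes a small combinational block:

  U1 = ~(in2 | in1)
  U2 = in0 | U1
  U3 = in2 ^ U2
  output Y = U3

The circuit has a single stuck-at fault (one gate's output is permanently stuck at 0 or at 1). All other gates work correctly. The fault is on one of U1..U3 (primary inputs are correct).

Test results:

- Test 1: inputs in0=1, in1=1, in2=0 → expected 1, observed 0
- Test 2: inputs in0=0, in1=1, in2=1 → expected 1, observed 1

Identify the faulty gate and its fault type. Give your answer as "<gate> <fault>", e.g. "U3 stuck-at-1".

U2 stuck-at-0

Fault-free values for test 1 (in0=1, in1=1, in2=0): U1=0, U2=1, U3=1, giving Y=1. Observed 0.
Test 1: faults giving observed 0 are {U2 stuck-at-0, U3 stuck-at-0}.
Test 2 (in0=0, in1=1, in2=1): fault-free U1=0, U2=0, U3=1 → 1; observed 1. Eliminates U3 stuck-at-0.
Only U2 stuck-at-0 is consistent with every test.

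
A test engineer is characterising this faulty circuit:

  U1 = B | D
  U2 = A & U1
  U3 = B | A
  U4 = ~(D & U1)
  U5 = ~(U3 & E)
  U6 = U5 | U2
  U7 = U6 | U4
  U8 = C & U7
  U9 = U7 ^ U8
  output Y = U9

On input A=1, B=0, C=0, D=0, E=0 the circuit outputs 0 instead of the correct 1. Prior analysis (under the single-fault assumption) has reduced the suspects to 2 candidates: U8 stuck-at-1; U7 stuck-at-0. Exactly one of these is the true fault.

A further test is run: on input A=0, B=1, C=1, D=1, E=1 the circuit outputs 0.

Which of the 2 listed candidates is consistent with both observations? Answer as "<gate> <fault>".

U7 stuck-at-0

Evaluate each candidate on input A=0, B=1, C=1, D=1, E=1:
  U8 stuck-at-1: U1=1, U2=0, U3=1, U4=0, U5=0, U6=0, U7=0, U8=1 [stuck-at-1], U9=1 → 1 — eliminated
  U7 stuck-at-0: U1=1, U2=0, U3=1, U4=0, U5=0, U6=0, U7=0 [stuck-at-0], U8=0, U9=0 → 0 — matches
Only U7 stuck-at-0 reproduces the observed 0.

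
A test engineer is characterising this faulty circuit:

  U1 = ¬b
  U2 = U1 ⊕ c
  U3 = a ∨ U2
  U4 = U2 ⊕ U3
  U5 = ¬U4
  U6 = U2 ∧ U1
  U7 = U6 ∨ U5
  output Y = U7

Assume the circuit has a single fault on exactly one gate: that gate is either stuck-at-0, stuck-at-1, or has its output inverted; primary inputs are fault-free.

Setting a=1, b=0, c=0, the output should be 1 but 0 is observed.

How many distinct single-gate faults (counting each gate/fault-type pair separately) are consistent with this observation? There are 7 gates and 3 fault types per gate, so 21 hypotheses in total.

6

Fault-free: U1=1, U2=1, U3=1, U4=0, U5=1, U6=1, U7=1 → 1. Observed 0.
  U1: stuck-at-0, inverted output ✓; others ✗
  U2: stuck-at-0, inverted output ✓; others ✗
  U3: none of the 3 fault types match ✗
  U4: none of the 3 fault types match ✗
  U5: none of the 3 fault types match ✗
  U6: none of the 3 fault types match ✗
  U7: stuck-at-0, inverted output ✓; others ✗
Consistent faults: {U1 stuck-at-0, U1 inverted output, U2 stuck-at-0, U2 inverted output, U7 stuck-at-0, U7 inverted output} — 6 in all.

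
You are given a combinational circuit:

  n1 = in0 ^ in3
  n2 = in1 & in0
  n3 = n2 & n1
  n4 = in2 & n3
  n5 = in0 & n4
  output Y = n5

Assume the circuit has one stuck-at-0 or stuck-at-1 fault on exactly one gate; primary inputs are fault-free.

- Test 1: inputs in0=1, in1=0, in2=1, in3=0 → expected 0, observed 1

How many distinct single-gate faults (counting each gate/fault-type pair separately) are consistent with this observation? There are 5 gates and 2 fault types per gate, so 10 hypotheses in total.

4

Fault-free: n1=1, n2=0, n3=0, n4=0, n5=0 → 0. Observed 1.
  n1 stuck-at-0: output 0 ✗
  n1 stuck-at-1: output 0 ✗
  n2 stuck-at-0: output 0 ✗
  n2 stuck-at-1: output 1 ✓
  n3 stuck-at-0: output 0 ✗
  n3 stuck-at-1: output 1 ✓
  n4 stuck-at-0: output 0 ✗
  n4 stuck-at-1: output 1 ✓
  n5 stuck-at-0: output 0 ✗
  n5 stuck-at-1: output 1 ✓
Consistent faults: {n2 stuck-at-1, n3 stuck-at-1, n4 stuck-at-1, n5 stuck-at-1} — 4 in all.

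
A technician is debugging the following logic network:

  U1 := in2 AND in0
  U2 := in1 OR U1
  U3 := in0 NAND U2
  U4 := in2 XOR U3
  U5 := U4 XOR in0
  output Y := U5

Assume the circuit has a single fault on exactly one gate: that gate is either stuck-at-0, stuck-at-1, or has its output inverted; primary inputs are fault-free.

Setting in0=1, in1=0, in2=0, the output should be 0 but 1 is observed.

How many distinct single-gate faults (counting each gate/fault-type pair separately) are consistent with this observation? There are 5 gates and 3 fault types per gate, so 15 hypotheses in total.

Fault-free: U1=0, U2=0, U3=1, U4=1, U5=0 → 0. Observed 1.
  U1: stuck-at-1, inverted output ✓; others ✗
  U2: stuck-at-1, inverted output ✓; others ✗
  U3: stuck-at-0, inverted output ✓; others ✗
  U4: stuck-at-0, inverted output ✓; others ✗
  U5: stuck-at-1, inverted output ✓; others ✗
Consistent faults: {U1 stuck-at-1, U1 inverted output, U2 stuck-at-1, U2 inverted output, U3 stuck-at-0, U3 inverted output, U4 stuck-at-0, U4 inverted output, U5 stuck-at-1, U5 inverted output} — 10 in all.

10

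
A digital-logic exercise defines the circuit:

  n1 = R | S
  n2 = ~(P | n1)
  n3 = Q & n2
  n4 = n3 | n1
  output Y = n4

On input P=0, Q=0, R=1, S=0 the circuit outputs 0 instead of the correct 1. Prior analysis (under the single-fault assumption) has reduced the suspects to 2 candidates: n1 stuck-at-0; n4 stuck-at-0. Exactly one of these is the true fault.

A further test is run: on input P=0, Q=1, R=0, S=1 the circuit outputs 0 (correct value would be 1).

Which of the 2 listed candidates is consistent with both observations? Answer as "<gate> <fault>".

n4 stuck-at-0

Evaluate each candidate on input P=0, Q=1, R=0, S=1:
  n1 stuck-at-0: n1=0 [stuck-at-0], n2=1, n3=1, n4=1 → 1 — eliminated
  n4 stuck-at-0: n1=1, n2=0, n3=0, n4=0 [stuck-at-0] → 0 — matches
Only n4 stuck-at-0 reproduces the observed 0.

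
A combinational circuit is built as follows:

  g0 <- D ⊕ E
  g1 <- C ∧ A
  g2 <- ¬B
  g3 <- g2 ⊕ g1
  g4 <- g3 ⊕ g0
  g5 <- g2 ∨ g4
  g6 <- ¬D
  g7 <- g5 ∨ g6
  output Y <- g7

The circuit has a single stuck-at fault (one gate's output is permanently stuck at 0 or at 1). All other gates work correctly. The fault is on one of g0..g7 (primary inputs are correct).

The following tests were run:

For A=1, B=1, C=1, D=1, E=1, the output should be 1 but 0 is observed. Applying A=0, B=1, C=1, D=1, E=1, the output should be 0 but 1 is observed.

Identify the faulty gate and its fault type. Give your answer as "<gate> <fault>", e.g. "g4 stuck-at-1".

g0 stuck-at-1

Fault-free values for test 1 (A=1, B=1, C=1, D=1, E=1): g0=0, g1=1, g2=0, g3=1, g4=1, g5=1, g6=0, g7=1, giving Y=1. Observed 0.
Test 1: faults giving observed 0 are {g0 stuck-at-1, g1 stuck-at-0, g3 stuck-at-0, g4 stuck-at-0, g5 stuck-at-0, g7 stuck-at-0}.
Test 2 (A=0, B=1, C=1, D=1, E=1): fault-free g0=0, g1=0, g2=0, g3=0, g4=0, g5=0, g6=0, g7=0 → 0; observed 1. Eliminates g1 stuck-at-0, g3 stuck-at-0, g4 stuck-at-0, g5 stuck-at-0, g7 stuck-at-0.
Only g0 stuck-at-1 is consistent with every test.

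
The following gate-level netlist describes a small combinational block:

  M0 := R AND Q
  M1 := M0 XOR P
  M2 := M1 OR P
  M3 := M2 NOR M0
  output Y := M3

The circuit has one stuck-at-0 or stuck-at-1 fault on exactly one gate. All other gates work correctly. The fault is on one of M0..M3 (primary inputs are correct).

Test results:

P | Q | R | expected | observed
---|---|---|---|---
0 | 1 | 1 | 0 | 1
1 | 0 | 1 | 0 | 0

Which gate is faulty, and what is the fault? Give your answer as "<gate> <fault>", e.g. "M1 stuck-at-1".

M0 stuck-at-0

Fault-free values for test 1 (P=0, Q=1, R=1): M0=1, M1=1, M2=1, M3=0, giving Y=0. Observed 1.
Test 1: faults giving observed 1 are {M0 stuck-at-0, M3 stuck-at-1}.
Test 2 (P=1, Q=0, R=1): fault-free M0=0, M1=1, M2=1, M3=0 → 0; observed 0. Eliminates M3 stuck-at-1.
Only M0 stuck-at-0 is consistent with every test.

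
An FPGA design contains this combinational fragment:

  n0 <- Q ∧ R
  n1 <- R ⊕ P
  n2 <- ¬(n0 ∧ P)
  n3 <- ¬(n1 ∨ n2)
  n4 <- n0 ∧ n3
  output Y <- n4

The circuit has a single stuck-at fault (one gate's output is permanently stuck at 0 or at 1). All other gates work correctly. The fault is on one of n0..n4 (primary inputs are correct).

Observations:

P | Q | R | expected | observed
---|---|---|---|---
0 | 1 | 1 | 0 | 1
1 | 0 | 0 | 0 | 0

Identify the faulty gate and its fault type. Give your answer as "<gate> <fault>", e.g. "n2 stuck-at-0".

Fault-free values for test 1 (P=0, Q=1, R=1): n0=1, n1=1, n2=1, n3=0, n4=0, giving Y=0. Observed 1.
Test 1: faults giving observed 1 are {n3 stuck-at-1, n4 stuck-at-1}.
Test 2 (P=1, Q=0, R=0): fault-free n0=0, n1=1, n2=1, n3=0, n4=0 → 0; observed 0. Eliminates n4 stuck-at-1.
Only n3 stuck-at-1 is consistent with every test.

n3 stuck-at-1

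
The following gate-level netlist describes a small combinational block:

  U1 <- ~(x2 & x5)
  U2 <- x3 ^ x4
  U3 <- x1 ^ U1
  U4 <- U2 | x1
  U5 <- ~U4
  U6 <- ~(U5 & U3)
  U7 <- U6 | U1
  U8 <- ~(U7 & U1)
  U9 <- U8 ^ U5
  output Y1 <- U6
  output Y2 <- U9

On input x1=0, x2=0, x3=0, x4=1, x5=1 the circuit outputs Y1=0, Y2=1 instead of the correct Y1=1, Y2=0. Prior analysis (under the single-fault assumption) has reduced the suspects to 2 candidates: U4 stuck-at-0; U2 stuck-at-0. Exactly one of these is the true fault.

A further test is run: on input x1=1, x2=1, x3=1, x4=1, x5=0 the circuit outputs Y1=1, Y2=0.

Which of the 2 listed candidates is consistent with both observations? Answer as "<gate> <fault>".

U2 stuck-at-0

Evaluate each candidate on input x1=1, x2=1, x3=1, x4=1, x5=0:
  U4 stuck-at-0: U1=1, U2=0, U3=0, U4=0 [stuck-at-0], U5=1, U6=1, U7=1, U8=0, U9=1 → Y1=1, Y2=1 — eliminated
  U2 stuck-at-0: U1=1, U2=0 [stuck-at-0], U3=0, U4=1, U5=0, U6=1, U7=1, U8=0, U9=0 → Y1=1, Y2=0 — matches
Only U2 stuck-at-0 reproduces the observed Y1=1, Y2=0.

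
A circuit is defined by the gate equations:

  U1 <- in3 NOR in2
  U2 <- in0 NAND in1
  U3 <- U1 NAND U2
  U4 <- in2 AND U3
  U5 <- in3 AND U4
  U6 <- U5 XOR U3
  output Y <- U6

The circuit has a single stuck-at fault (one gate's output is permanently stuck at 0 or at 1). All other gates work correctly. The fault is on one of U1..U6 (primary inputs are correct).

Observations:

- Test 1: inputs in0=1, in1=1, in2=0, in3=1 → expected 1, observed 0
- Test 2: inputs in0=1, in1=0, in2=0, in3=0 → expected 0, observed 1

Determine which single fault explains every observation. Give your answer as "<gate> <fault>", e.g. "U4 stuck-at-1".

Fault-free values for test 1 (in0=1, in1=1, in2=0, in3=1): U1=0, U2=0, U3=1, U4=0, U5=0, U6=1, giving Y=1. Observed 0.
Test 1: faults giving observed 0 are {U3 stuck-at-0, U4 stuck-at-1, U5 stuck-at-1, U6 stuck-at-0}.
Test 2 (in0=1, in1=0, in2=0, in3=0): fault-free U1=1, U2=1, U3=0, U4=0, U5=0, U6=0 → 0; observed 1. Eliminates U3 stuck-at-0, U4 stuck-at-1, U6 stuck-at-0.
Only U5 stuck-at-1 is consistent with every test.

U5 stuck-at-1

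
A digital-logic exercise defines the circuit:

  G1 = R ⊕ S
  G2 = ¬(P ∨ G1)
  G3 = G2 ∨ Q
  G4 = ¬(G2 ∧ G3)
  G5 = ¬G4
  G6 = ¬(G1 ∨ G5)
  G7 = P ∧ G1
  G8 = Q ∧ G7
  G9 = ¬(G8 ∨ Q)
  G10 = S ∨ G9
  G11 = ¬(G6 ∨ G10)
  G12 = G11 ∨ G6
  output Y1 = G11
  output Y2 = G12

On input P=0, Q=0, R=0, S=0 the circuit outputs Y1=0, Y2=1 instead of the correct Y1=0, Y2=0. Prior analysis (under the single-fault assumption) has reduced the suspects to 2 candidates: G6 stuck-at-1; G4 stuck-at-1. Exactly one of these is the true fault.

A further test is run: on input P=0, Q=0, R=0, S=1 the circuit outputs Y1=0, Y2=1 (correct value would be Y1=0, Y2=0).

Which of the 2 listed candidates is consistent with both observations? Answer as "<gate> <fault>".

G6 stuck-at-1

Evaluate each candidate on input P=0, Q=0, R=0, S=1:
  G6 stuck-at-1: G1=1, G2=0, G3=0, G4=1, G5=0, G6=1 [stuck-at-1], G7=0, G8=0, G9=1, G10=1, G11=0, G12=1 → Y1=0, Y2=1 — matches
  G4 stuck-at-1: G1=1, G2=0, G3=0, G4=1 [stuck-at-1], G5=0, G6=0, G7=0, G8=0, G9=1, G10=1, G11=0, G12=0 → Y1=0, Y2=0 — eliminated
Only G6 stuck-at-1 reproduces the observed Y1=0, Y2=1.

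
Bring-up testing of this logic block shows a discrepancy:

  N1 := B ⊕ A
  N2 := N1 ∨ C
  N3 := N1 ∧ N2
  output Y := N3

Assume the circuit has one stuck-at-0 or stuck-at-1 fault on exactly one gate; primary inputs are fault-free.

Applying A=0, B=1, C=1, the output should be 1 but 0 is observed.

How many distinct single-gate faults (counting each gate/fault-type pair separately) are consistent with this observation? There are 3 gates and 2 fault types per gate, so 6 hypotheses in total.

3

Fault-free: N1=1, N2=1, N3=1 → 1. Observed 0.
  N1 stuck-at-0: output 0 ✓
  N1 stuck-at-1: output 1 ✗
  N2 stuck-at-0: output 0 ✓
  N2 stuck-at-1: output 1 ✗
  N3 stuck-at-0: output 0 ✓
  N3 stuck-at-1: output 1 ✗
Consistent faults: {N1 stuck-at-0, N2 stuck-at-0, N3 stuck-at-0} — 3 in all.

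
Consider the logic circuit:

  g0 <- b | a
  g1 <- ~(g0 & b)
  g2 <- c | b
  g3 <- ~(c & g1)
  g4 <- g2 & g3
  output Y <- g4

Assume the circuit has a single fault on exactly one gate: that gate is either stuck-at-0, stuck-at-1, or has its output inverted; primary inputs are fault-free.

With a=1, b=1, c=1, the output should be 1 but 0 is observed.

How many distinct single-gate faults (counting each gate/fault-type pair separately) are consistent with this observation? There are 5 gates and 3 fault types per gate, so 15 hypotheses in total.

Fault-free: g0=1, g1=0, g2=1, g3=1, g4=1 → 1. Observed 0.
  g0: stuck-at-0, inverted output ✓; others ✗
  g1: stuck-at-1, inverted output ✓; others ✗
  g2: stuck-at-0, inverted output ✓; others ✗
  g3: stuck-at-0, inverted output ✓; others ✗
  g4: stuck-at-0, inverted output ✓; others ✗
Consistent faults: {g0 stuck-at-0, g0 inverted output, g1 stuck-at-1, g1 inverted output, g2 stuck-at-0, g2 inverted output, g3 stuck-at-0, g3 inverted output, g4 stuck-at-0, g4 inverted output} — 10 in all.

10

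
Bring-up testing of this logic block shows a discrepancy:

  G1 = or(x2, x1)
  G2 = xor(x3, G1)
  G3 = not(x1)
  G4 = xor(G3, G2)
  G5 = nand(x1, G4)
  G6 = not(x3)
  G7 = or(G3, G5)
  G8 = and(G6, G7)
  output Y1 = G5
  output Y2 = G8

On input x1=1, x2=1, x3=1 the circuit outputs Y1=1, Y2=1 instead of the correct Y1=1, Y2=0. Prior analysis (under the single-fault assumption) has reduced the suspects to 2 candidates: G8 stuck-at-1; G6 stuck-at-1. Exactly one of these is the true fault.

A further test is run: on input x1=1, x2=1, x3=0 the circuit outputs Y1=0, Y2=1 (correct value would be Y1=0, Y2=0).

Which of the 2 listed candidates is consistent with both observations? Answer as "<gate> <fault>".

Evaluate each candidate on input x1=1, x2=1, x3=0:
  G8 stuck-at-1: G1=1, G2=1, G3=0, G4=1, G5=0, G6=1, G7=0, G8=1 [stuck-at-1] → Y1=0, Y2=1 — matches
  G6 stuck-at-1: G1=1, G2=1, G3=0, G4=1, G5=0, G6=1 [stuck-at-1], G7=0, G8=0 → Y1=0, Y2=0 — eliminated
Only G8 stuck-at-1 reproduces the observed Y1=0, Y2=1.

G8 stuck-at-1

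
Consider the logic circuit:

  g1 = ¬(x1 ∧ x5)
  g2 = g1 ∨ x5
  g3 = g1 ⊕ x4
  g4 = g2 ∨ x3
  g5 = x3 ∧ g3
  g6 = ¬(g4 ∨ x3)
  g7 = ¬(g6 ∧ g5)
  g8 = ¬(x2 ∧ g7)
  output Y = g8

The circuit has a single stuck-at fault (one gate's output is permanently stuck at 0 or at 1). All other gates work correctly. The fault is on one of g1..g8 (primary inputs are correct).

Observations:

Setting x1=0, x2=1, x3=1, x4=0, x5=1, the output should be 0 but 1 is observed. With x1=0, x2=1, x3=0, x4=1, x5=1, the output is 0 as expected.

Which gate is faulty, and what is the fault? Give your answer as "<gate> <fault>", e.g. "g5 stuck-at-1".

Fault-free values for test 1 (x1=0, x2=1, x3=1, x4=0, x5=1): g1=1, g2=1, g3=1, g4=1, g5=1, g6=0, g7=1, g8=0, giving Y=0. Observed 1.
Test 1: faults giving observed 1 are {g6 stuck-at-1, g7 stuck-at-0, g8 stuck-at-1}.
Test 2 (x1=0, x2=1, x3=0, x4=1, x5=1): fault-free g1=1, g2=1, g3=0, g4=1, g5=0, g6=0, g7=1, g8=0 → 0; observed 0. Eliminates g7 stuck-at-0, g8 stuck-at-1.
Only g6 stuck-at-1 is consistent with every test.

g6 stuck-at-1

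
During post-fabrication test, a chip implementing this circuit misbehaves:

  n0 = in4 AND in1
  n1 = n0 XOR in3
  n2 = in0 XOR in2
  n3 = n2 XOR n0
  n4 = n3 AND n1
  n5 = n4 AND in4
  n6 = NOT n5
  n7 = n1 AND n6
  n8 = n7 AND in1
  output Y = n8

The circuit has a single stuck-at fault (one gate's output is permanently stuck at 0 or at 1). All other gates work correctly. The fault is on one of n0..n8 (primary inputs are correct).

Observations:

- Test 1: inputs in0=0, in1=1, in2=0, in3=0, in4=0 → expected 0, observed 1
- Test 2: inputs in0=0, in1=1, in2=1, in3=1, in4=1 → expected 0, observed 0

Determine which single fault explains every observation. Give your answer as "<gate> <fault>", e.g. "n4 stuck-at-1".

Fault-free values for test 1 (in0=0, in1=1, in2=0, in3=0, in4=0): n0=0, n1=0, n2=0, n3=0, n4=0, n5=0, n6=1, n7=0, n8=0, giving Y=0. Observed 1.
Test 1: faults giving observed 1 are {n0 stuck-at-1, n1 stuck-at-1, n7 stuck-at-1, n8 stuck-at-1}.
Test 2 (in0=0, in1=1, in2=1, in3=1, in4=1): fault-free n0=1, n1=0, n2=1, n3=0, n4=0, n5=0, n6=1, n7=0, n8=0 → 0; observed 0. Eliminates n1 stuck-at-1, n7 stuck-at-1, n8 stuck-at-1.
Only n0 stuck-at-1 is consistent with every test.

n0 stuck-at-1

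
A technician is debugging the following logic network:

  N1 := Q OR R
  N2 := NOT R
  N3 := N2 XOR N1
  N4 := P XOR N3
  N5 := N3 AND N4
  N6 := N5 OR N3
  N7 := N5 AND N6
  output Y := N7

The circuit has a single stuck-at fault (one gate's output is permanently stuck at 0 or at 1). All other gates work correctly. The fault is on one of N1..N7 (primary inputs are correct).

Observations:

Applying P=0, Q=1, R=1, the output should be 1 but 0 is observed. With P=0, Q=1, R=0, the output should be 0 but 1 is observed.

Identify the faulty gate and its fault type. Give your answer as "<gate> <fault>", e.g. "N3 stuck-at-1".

N1 stuck-at-0

Fault-free values for test 1 (P=0, Q=1, R=1): N1=1, N2=0, N3=1, N4=1, N5=1, N6=1, N7=1, giving Y=1. Observed 0.
Test 1: faults giving observed 0 are {N1 stuck-at-0, N2 stuck-at-1, N3 stuck-at-0, N4 stuck-at-0, N5 stuck-at-0, N6 stuck-at-0, N7 stuck-at-0}.
Test 2 (P=0, Q=1, R=0): fault-free N1=1, N2=1, N3=0, N4=0, N5=0, N6=0, N7=0 → 0; observed 1. Eliminates N2 stuck-at-1, N3 stuck-at-0, N4 stuck-at-0, N5 stuck-at-0, N6 stuck-at-0, N7 stuck-at-0.
Only N1 stuck-at-0 is consistent with every test.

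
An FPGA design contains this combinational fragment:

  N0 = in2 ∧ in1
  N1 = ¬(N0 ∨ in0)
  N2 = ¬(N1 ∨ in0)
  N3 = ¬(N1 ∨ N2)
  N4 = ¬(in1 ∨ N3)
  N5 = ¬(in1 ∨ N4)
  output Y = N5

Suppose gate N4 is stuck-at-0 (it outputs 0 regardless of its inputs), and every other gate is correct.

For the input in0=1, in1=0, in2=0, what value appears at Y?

Propagate with N4 forced: N0=0, N1=0, N2=0, N3=1, N4=0 [stuck-at-0], N5=1.
So Y = 1. (Same as the fault-free value — the fault is masked on this input.)

1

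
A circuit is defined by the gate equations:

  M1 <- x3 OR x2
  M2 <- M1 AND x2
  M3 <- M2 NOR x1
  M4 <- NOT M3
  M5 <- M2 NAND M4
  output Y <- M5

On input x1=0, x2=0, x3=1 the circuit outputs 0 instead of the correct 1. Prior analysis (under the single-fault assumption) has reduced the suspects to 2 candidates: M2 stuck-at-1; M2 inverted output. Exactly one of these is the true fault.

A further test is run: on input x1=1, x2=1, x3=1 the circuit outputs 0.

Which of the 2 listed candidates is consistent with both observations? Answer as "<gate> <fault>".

M2 stuck-at-1

Evaluate each candidate on input x1=1, x2=1, x3=1:
  M2 stuck-at-1: M1=1, M2=1 [stuck-at-1], M3=0, M4=1, M5=0 → 0 — matches
  M2 inverted output: M1=1, M2=0 [inverted output], M3=0, M4=1, M5=1 → 1 — eliminated
Only M2 stuck-at-1 reproduces the observed 0.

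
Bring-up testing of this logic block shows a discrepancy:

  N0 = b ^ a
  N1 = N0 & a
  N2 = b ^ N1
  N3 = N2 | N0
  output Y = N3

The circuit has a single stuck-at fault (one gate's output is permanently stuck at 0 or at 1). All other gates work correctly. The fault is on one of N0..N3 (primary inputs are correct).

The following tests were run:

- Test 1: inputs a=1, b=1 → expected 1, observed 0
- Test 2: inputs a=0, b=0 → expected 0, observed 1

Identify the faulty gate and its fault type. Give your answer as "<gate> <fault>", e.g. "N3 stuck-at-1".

Fault-free values for test 1 (a=1, b=1): N0=0, N1=0, N2=1, N3=1, giving Y=1. Observed 0.
Test 1: faults giving observed 0 are {N1 stuck-at-1, N2 stuck-at-0, N3 stuck-at-0}.
Test 2 (a=0, b=0): fault-free N0=0, N1=0, N2=0, N3=0 → 0; observed 1. Eliminates N2 stuck-at-0, N3 stuck-at-0.
Only N1 stuck-at-1 is consistent with every test.

N1 stuck-at-1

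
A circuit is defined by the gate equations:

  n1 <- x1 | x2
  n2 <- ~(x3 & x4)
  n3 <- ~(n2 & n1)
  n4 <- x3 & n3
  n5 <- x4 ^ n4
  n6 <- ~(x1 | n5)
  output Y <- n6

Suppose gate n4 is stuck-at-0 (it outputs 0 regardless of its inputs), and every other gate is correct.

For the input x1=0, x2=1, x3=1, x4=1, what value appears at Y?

Propagate with n4 forced: n1=1, n2=0, n3=1, n4=0 [stuck-at-0], n5=1, n6=0.
So Y = 0. (Without the fault it would be 1.)

0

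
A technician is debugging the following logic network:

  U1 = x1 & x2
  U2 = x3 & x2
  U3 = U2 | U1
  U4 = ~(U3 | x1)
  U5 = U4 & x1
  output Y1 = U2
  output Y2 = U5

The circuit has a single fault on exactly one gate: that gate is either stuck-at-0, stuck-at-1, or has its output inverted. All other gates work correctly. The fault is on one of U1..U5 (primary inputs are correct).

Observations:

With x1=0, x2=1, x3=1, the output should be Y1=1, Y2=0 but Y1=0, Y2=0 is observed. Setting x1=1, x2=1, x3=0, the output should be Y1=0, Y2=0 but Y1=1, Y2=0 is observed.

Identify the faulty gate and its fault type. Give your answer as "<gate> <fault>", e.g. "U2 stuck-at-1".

U2 inverted output

Fault-free values for test 1 (x1=0, x2=1, x3=1): U1=0, U2=1, U3=1, U4=0, U5=0, giving Y1=1, Y2=0. Observed Y1=0, Y2=0.
Test 1: faults giving observed Y1=0, Y2=0 are {U2 stuck-at-0, U2 inverted output}.
Test 2 (x1=1, x2=1, x3=0): fault-free U1=1, U2=0, U3=1, U4=0, U5=0 → Y1=0, Y2=0; observed Y1=1, Y2=0. Eliminates U2 stuck-at-0.
Only U2 inverted output is consistent with every test.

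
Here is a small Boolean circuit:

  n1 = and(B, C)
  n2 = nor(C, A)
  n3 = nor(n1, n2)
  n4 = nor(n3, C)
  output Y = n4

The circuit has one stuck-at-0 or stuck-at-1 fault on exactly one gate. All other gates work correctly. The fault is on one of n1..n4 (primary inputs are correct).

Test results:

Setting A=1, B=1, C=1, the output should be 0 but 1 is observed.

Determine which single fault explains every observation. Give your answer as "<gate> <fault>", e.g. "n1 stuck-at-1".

n4 stuck-at-1

Fault-free values for test 1 (A=1, B=1, C=1): n1=1, n2=0, n3=0, n4=0, giving Y=0. Observed 1.
Test 1: faults giving observed 1 are {n4 stuck-at-1}.
Only n4 stuck-at-1 is consistent with every test.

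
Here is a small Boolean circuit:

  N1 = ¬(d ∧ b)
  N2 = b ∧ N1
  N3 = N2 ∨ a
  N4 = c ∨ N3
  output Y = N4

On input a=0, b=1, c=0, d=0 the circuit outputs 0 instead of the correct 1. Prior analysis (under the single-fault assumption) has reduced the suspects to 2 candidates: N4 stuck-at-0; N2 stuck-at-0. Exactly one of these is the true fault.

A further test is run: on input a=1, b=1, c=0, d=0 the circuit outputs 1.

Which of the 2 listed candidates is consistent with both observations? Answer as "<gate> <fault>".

N2 stuck-at-0

Evaluate each candidate on input a=1, b=1, c=0, d=0:
  N4 stuck-at-0: N1=1, N2=1, N3=1, N4=0 [stuck-at-0] → 0 — eliminated
  N2 stuck-at-0: N1=1, N2=0 [stuck-at-0], N3=1, N4=1 → 1 — matches
Only N2 stuck-at-0 reproduces the observed 1.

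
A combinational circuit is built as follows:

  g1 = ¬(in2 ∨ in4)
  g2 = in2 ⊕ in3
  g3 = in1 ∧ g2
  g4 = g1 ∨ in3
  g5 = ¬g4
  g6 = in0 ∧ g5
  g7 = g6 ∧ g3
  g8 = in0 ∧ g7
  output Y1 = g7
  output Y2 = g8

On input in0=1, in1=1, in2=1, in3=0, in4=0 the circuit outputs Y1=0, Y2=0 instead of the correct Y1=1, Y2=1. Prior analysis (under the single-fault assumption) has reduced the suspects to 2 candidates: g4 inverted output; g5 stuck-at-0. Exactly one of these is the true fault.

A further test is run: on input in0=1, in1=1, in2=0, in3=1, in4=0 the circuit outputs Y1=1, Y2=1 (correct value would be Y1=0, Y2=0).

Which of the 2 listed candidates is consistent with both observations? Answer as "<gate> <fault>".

g4 inverted output

Evaluate each candidate on input in0=1, in1=1, in2=0, in3=1, in4=0:
  g4 inverted output: g1=1, g2=1, g3=1, g4=0 [inverted output], g5=1, g6=1, g7=1, g8=1 → Y1=1, Y2=1 — matches
  g5 stuck-at-0: g1=1, g2=1, g3=1, g4=1, g5=0 [stuck-at-0], g6=0, g7=0, g8=0 → Y1=0, Y2=0 — eliminated
Only g4 inverted output reproduces the observed Y1=1, Y2=1.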